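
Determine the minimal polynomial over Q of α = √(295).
m_α(x) = x^2 - 295

α satisfies α^2 - 295 = 0, so x^2 - 295 annihilates α. Since d = 295 is squarefree and ≠ 1, it is not a perfect square in Q, so x^2 - 295 has no rational root and is therefore irreducible over Q (a degree-2 polynomial over a field is irreducible iff it has no root). Hence m_α(x) = x^2 - 295.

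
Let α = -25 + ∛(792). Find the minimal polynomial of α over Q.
m_α(x) = x^3 + 75x^2 + 1875x + 14833

Set β = α + 25 = ∛(792), so β^3 = 792. Then (α + 25)^3 - 792 = 0, i.e. α is a root of g(x) = (x + 25)^3 - 792 = x^3 + 75x^2 + 1875x + 14833. Since g(x) = h(x + 25) where h(x) = x^3 - 792, and h is irreducible over Q (because 792 is not a perfect cube, so h has no rational root, and a monic cubic with no rational root is irreducible), g is also irreducible (irreducibility is preserved under the substitution x → x + 25). Hence m_α(x) = x^3 + 75x^2 + 1875x + 14833.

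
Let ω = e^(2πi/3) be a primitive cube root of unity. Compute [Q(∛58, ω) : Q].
[Q(∛58, ω) : Q] = 6

[Q(∛58):Q] = 3 (min poly x^3 - 58, irreducible since 58 is not a perfect cube). [Q(ω):Q] = 2 (min poly x^2 + x + 1). Since Q(∛58) ⊂ R and ω ∉ R, we have ω ∉ Q(∛58), so x^2 + x + 1 remains irreducible over Q(∛58) and [Q(∛58, ω) : Q(∛58)] = 2. By the tower law, [Q(∛58, ω) : Q] = 3 · 2 = 6. (In fact Q(∛58, ω) is the splitting field of x^3 - 58 over Q.)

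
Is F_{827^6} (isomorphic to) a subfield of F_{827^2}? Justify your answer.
No: F_{827^6} is not a subfield of F_{827^2}

F_{p^m} embeds in F_{p^n} iff m | n. Here 6 ∤ 2 (since 2 = 0·6 + 2 with remainder 2 ≠ 0), so F_{827^6} is not a subfield of F_{827^2}. Equivalently: if it were, the tower law would give 6 = [F_{827^6}:F_827] dividing [F_{827^2}:F_827] = 2, contradiction.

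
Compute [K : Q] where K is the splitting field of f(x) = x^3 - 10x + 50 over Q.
[K : Q] = 6

By the rational root test, any rational root of the monic integer polynomial f(x) = x^3 - 10x + 50 must be an integer dividing the constant term 50, i.e. one of ±{1, 2, 5, 10, 25, 50}. Evaluating: f(1) = 41, f(-1) = 59, f(2) = 38, f(-2) = 62, f(5) = 125, f(-5) = -25, f(10) = 950, f(-10) = -850, f(25) = 15425, f(-25) = -15325, f(50) = 124550, f(-50) = -124450; none is 0, so f has no rational root and is therefore irreducible over Q (a cubic with no linear factor over a field is irreducible). For an irreducible cubic, the Galois group is A_3 or S_3 according as the discriminant disc(f) = -4a^3 - 27b^2 = -4·(-10)^3 - 27·(50)^2 = -63500 is or is not a square in Q. Here disc(f) = -63500 is not a perfect square in Q, so the Galois group of f over Q is not contained in A_3 and must be all of S_3. The splitting field has degree |S_3| = 6 over Q, so [K : Q] = 6.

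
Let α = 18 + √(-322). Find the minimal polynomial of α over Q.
m_α(x) = x^2 - 36x + 646

From α - 18 = √(-322), squaring gives (α - 18)^2 = -322, i.e. α^2 - 36α + 324 = -322, so α^2 - 36α + 646 = 0. The discriminant of x^2 - 36x + 646 is (-36)^2 - 4·(646) = 1296 - 2584 = -1288, and 4·(-322) is not a perfect square in Q since -322 is squarefree and ≠ 1. Hence x^2 - 36x + 646 is irreducible over Q and is the minimal polynomial of α.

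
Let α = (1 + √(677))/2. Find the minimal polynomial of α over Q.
m_α(x) = x^2 - x - 169

From 2α - 1 = √(677), squaring gives (2α - 1)^2 = 677, i.e. 4α^2 - 4α + 1 = 677, so α^2 - α + (1 - 677)/4 = 0. Since 677 ≡ 1 (mod 4), (1 - 677)/4 = -169 ∈ Z. The polynomial x^2 - x - 169 has discriminant 1 - 4·(-169) = 677, which is not a perfect square in Q (d = 677 is squarefree and ≠ 1), so x^2 - x - 169 is irreducible over Q. It is the minimal polynomial of α.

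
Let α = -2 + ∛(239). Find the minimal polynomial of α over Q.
m_α(x) = x^3 + 6x^2 + 12x - 231

Set β = α + 2 = ∛(239), so β^3 = 239. Then (α + 2)^3 - 239 = 0, i.e. α is a root of g(x) = (x + 2)^3 - 239 = x^3 + 6x^2 + 12x - 231. Since g(x) = h(x + 2) where h(x) = x^3 - 239, and h is irreducible over Q (because 239 is not a perfect cube, so h has no rational root, and a monic cubic with no rational root is irreducible), g is also irreducible (irreducibility is preserved under the substitution x → x + 2). Hence m_α(x) = x^3 + 6x^2 + 12x - 231.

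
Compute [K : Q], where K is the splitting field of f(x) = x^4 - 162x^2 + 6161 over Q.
[K : Q] = 4

Solving the quadratic in x^2: x^2 = (162 ± √(162^2 - 4·6161))/2 = (162 ± √1600)/2 = (162 ± 40)/2, giving x^2 = 101 or x^2 = 61. So f(x) = (x^2 - 101)(x^2 - 61) and the roots of f are ±√101, ±√61. Hence the splitting field is K = Q(√101, √61). Since 101 and 61 are distinct squarefree integers > 1, their product 6161 is not a perfect square, so √61 ∉ Q(√101). By the tower law [K:Q] = [Q(√101,√61):Q(√101)] · [Q(√101):Q] = 2 · 2 = 4.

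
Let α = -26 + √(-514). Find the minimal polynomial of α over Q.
m_α(x) = x^2 + 52x + 1190

From α + 26 = √(-514), squaring gives (α + 26)^2 = -514, i.e. α^2 + 52α + 676 = -514, so α^2 + 52α + 1190 = 0. The discriminant of x^2 + 52x + 1190 is (52)^2 - 4·(1190) = 2704 - 4760 = -2056, and 4·(-514) is not a perfect square in Q since -514 is squarefree and ≠ 1. Hence x^2 + 52x + 1190 is irreducible over Q and is the minimal polynomial of α.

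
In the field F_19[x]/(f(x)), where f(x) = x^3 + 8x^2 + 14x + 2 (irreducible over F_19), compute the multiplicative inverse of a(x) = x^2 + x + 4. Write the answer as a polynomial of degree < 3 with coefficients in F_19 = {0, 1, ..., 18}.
a(x)^(-1) ≡ 2x^2 + 8x + 2 (mod f(x))

Since f is irreducible over F_19, F_19[x]/(f) is a field and a(x) ≠ 0 has an inverse. Apply the extended Euclidean algorithm to f(x) and a(x) in F_19[x]: f(x) = (x + 7)·a(x) + (3x + 12);  a(x) = (13x + 18)·(3x + 12) + (16). The last nonzero remainder is the constant 16 = gcd(f, a) in F_19. Back-substituting through the division chain expresses 16 = s(x)·a(x) + t(x)·f(x) with s(x) ≡ 13x^2 + 14x + 13 (mod f), so (13x^2 + 14x + 13)·a(x) ≡ 16 (mod f). Multiplying by 16^(-1) ≡ 6 in F_19 gives a(x)^(-1) ≡ 6·(13x^2 + 14x + 13) ≡ 2x^2 + 8x + 2 (mod f). Check: (x^2 + x + 4)·(2x^2 + 8x + 2) = 2x^4 + 10x^3 + 18x^2 + 15x + 8 ≡ 1 (mod x^3 + 8x^2 + 14x + 2).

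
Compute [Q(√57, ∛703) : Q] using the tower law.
[Q(√57, ∛703) : Q] = 6

Let L = Q(√57, ∛703). Since Q(√57) ⊂ L and [Q(√57):Q] = 2, the tower law gives 2 | [L:Q]. Likewise Q(∛703) ⊂ L with [Q(∛703):Q] = 3 (because 703 is not a perfect cube), so 3 | [L:Q]. As gcd(2,3) = 1, [L:Q] is divisible by 6. Conversely L is generated over Q by √57 and ∛703, so [L:Q] ≤ 2·3 = 6. Therefore [Q(√57, ∛703) : Q] = 6.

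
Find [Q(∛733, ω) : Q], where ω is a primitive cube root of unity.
[Q(∛733, ω) : Q] = 6

[Q(∛733):Q] = 3 (min poly x^3 - 733, irreducible since 733 is not a perfect cube). [Q(ω):Q] = 2 (min poly x^2 + x + 1). Since Q(∛733) ⊂ R and ω ∉ R, we have ω ∉ Q(∛733), so x^2 + x + 1 remains irreducible over Q(∛733) and [Q(∛733, ω) : Q(∛733)] = 2. By the tower law, [Q(∛733, ω) : Q] = 3 · 2 = 6. (In fact Q(∛733, ω) is the splitting field of x^3 - 733 over Q.)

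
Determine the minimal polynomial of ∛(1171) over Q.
m_α(x) = x^3 - 1171

α satisfies α^3 = 1171, so x^3 - 1171 annihilates α. By the rational root test, a rational root p/q (in lowest terms) of x^3 - 1171 would satisfy p^3 = 1171 q^3, forcing q = 1 and p^3 = 1171; but 1171 is not a perfect cube, contradiction. A monic cubic over Q with no rational root is irreducible (any nontrivial factorization would include a linear factor). Hence x^3 - 1171 is the minimal polynomial of α, and in particular [Q(α):Q] = 3.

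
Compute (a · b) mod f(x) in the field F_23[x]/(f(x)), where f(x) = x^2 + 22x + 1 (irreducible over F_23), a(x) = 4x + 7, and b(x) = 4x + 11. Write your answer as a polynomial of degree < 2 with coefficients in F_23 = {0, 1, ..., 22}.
a · b ≡ 19x + 15 (mod f(x))

Multiply in F_23[x]: a(x)·b(x) = (4x + 7)·(4x + 11) = 16x^2 + 3x + 8. This has degree ≥ 2, so divide by f(x) over F_23: 16x^2 + 3x + 8 = (16)·(x^2 + 22x + 1) + (19x + 15). Hence a·b ≡ 19x + 15 (mod f). (F_23[x]/(f) is a field with 23^2 = 529 elements since f is irreducible of degree 2.)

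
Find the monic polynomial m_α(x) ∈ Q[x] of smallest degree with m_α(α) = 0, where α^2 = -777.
m_α(x) = x^2 + 777

α satisfies α^2 + 777 = 0, so x^2 + 777 annihilates α. Since d = -777 is squarefree and ≠ 1, it is not a perfect square in Q, so x^2 + 777 has no rational root and is therefore irreducible over Q (a degree-2 polynomial over a field is irreducible iff it has no root). Hence m_α(x) = x^2 + 777.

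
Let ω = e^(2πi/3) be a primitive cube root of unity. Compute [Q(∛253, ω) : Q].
[Q(∛253, ω) : Q] = 6

[Q(∛253):Q] = 3 (min poly x^3 - 253, irreducible since 253 is not a perfect cube). [Q(ω):Q] = 2 (min poly x^2 + x + 1). Since Q(∛253) ⊂ R and ω ∉ R, we have ω ∉ Q(∛253), so x^2 + x + 1 remains irreducible over Q(∛253) and [Q(∛253, ω) : Q(∛253)] = 2. By the tower law, [Q(∛253, ω) : Q] = 3 · 2 = 6. (In fact Q(∛253, ω) is the splitting field of x^3 - 253 over Q.)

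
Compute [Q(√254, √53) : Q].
[Q(√254, √53) : Q] = 4

[Q(√254):Q] = 2 (min poly x^2 - 254, irreducible since 254 is squarefree > 1). For the top step, suppose √53 ∈ Q(√254), say √53 = c + d√254 with c, d ∈ Q. Squaring: 53 = c^2 + 254d^2 + 2cd√254. Since √254 ∉ Q this forces 2cd = 0. If d = 0 then √53 = c ∈ Q, contradicting 53 squarefree > 1. If c = 0 then 53 = 254d^2, so 254·53 = (254d)^2 is a perfect square in Q — but 254·53 = 13462 is not a perfect square (since 254 and 53 are distinct squarefree integers). Contradiction. Hence √53 ∉ Q(√254), so x^2 - 53 stays irreducible over Q(√254) and [Q(√254, √53) : Q(√254)] = 2. By the tower law, [Q(√254, √53) : Q] = 2 · 2 = 4.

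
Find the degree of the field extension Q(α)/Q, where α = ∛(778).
[Q(α):Q] = 3

The minimal polynomial of α is x^3 - 778, irreducible over Q since 778 is not a perfect cube (so x^3 - 778 has no rational root). Hence [Q(α):Q] = deg(m_α) = 3.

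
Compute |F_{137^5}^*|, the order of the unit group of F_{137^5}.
|F_{137^5}^*| = 48261724456

F_{137^5} has 137^5 = 48261724457 elements; its multiplicative group consists of all nonzero elements, so |F_{137^5}^*| = 48261724457 - 1 = 48261724456. (It is cyclic since any finite subgroup of the multiplicative group of a field is cyclic.)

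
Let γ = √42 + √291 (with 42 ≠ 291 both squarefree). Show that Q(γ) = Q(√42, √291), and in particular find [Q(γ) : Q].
[Q(γ) : Q] = 4 (equivalently, Q(γ) = Q(√42, √291))

Obviously Q(γ) ⊆ Q(√42, √291), and [Q(√42, √291):Q] = 4 (since 42, 291 are distinct squarefree integers > 1 with 12222 not a perfect square). To show equality we compute the minimal polynomial of γ. From γ = √42 + √291: γ^2 = 42 + 2√(12222) + 291 = 333 + 2√(12222), so γ^2 - 333 = 2√(12222); squaring, (γ^2 - 333)^2 = 4·12222, i.e. γ^4 - 666γ^2 + 110889 - 48888 = 0, i.e. γ^4 - 666γ^2 + 62001 = 0. So γ is a root of x^4 - 666x^2 + 62001. This polynomial is irreducible over Q: it has no rational root (each ±√42 ± √291 is irrational), and any factorization into two quadratics over Q would force √(12222) ∈ Q (pairing opposite roots) or √42, √291 ∈ Q (other pairings), all impossible. Hence [Q(γ):Q] = 4 = [Q(√42, √291):Q], so Q(γ) = Q(√42, √291).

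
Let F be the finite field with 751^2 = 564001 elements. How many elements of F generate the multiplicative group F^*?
There are φ(564000) = 147200 primitive elements

F_q^* is cyclic of order q - 1 = 564000. A cyclic group of order m has exactly φ(m) generators. Here m = 564000 = 2^5 · 3 · 5^3 · 47, so the number of primitive elements is φ(564000) = 147200.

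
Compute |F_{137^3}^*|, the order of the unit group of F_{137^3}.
|F_{137^3}^*| = 2571352

F_{137^3} has 137^3 = 2571353 elements; its multiplicative group consists of all nonzero elements, so |F_{137^3}^*| = 2571353 - 1 = 2571352. (It is cyclic since any finite subgroup of the multiplicative group of a field is cyclic.)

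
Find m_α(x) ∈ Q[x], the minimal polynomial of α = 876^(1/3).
m_α(x) = x^3 - 876

α satisfies α^3 = 876, so x^3 - 876 annihilates α. By the rational root test, a rational root p/q (in lowest terms) of x^3 - 876 would satisfy p^3 = 876 q^3, forcing q = 1 and p^3 = 876; but 876 is not a perfect cube, contradiction. A monic cubic over Q with no rational root is irreducible (any nontrivial factorization would include a linear factor). Hence x^3 - 876 is the minimal polynomial of α, and in particular [Q(α):Q] = 3.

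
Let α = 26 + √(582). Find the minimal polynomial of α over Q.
m_α(x) = x^2 - 52x + 94

From α - 26 = √(582), squaring gives (α - 26)^2 = 582, i.e. α^2 - 52α + 676 = 582, so α^2 - 52α + 94 = 0. The discriminant of x^2 - 52x + 94 is (-52)^2 - 4·(94) = 2704 - 376 = 2328, and 4·(582) is not a perfect square in Q since 582 is squarefree and ≠ 1. Hence x^2 - 52x + 94 is irreducible over Q and is the minimal polynomial of α.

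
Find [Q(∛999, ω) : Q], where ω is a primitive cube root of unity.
[Q(∛999, ω) : Q] = 6

[Q(∛999):Q] = 3 (min poly x^3 - 999, irreducible since 999 is not a perfect cube). [Q(ω):Q] = 2 (min poly x^2 + x + 1). Since Q(∛999) ⊂ R and ω ∉ R, we have ω ∉ Q(∛999), so x^2 + x + 1 remains irreducible over Q(∛999) and [Q(∛999, ω) : Q(∛999)] = 2. By the tower law, [Q(∛999, ω) : Q] = 3 · 2 = 6. (In fact Q(∛999, ω) is the splitting field of x^3 - 999 over Q.)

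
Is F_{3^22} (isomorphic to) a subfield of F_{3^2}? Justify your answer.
No: F_{3^22} is not a subfield of F_{3^2}

F_{p^m} embeds in F_{p^n} iff m | n. Here 22 ∤ 2 (since 2 = 0·22 + 2 with remainder 2 ≠ 0), so F_{3^22} is not a subfield of F_{3^2}. Equivalently: if it were, the tower law would give 22 = [F_{3^22}:F_3] dividing [F_{3^2}:F_3] = 2, contradiction.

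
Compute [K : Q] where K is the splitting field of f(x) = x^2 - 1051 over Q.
[K : Q] = 2

f(x) = x^2 - 1051 factors as (x - √1051)(x + √1051). The splitting field is K = Q(√1051). Since 1051 is squarefree and > 1, it is not a perfect square, so x^2 - 1051 is irreducible over Q and [Q(√1051) : Q] = 2. Hence [K : Q] = 2.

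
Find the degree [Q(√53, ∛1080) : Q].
[Q(√53, ∛1080) : Q] = 6

Let L = Q(√53, ∛1080). Since Q(√53) ⊂ L and [Q(√53):Q] = 2, the tower law gives 2 | [L:Q]. Likewise Q(∛1080) ⊂ L with [Q(∛1080):Q] = 3 (because 1080 is not a perfect cube), so 3 | [L:Q]. As gcd(2,3) = 1, [L:Q] is divisible by 6. Conversely L is generated over Q by √53 and ∛1080, so [L:Q] ≤ 2·3 = 6. Therefore [Q(√53, ∛1080) : Q] = 6.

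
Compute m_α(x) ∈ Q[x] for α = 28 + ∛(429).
m_α(x) = x^3 - 84x^2 + 2352x - 22381

Set β = α - 28 = ∛(429), so β^3 = 429. Then (α - 28)^3 - 429 = 0, i.e. α is a root of g(x) = (x - 28)^3 - 429 = x^3 - 84x^2 + 2352x - 22381. Since g(x) = h(x - 28) where h(x) = x^3 - 429, and h is irreducible over Q (because 429 is not a perfect cube, so h has no rational root, and a monic cubic with no rational root is irreducible), g is also irreducible (irreducibility is preserved under the substitution x → x - 28). Hence m_α(x) = x^3 - 84x^2 + 2352x - 22381.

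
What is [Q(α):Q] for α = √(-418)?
[Q(α):Q] = 2

[Q(α):Q] equals the degree of the minimal polynomial of α. Here α^2 = -418 and x^2 + 418 is irreducible (d = -418 is squarefree, ≠ 1, hence not a square), so deg(m_α) = 2. Thus [Q(α):Q] = 2.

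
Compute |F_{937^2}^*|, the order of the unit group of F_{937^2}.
|F_{937^2}^*| = 877968

F_{937^2} has 937^2 = 877969 elements; its multiplicative group consists of all nonzero elements, so |F_{937^2}^*| = 877969 - 1 = 877968. (It is cyclic since any finite subgroup of the multiplicative group of a field is cyclic.)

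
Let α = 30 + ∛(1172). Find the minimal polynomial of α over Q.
m_α(x) = x^3 - 90x^2 + 2700x - 28172

Set β = α - 30 = ∛(1172), so β^3 = 1172. Then (α - 30)^3 - 1172 = 0, i.e. α is a root of g(x) = (x - 30)^3 - 1172 = x^3 - 90x^2 + 2700x - 28172. Since g(x) = h(x - 30) where h(x) = x^3 - 1172, and h is irreducible over Q (because 1172 is not a perfect cube, so h has no rational root, and a monic cubic with no rational root is irreducible), g is also irreducible (irreducibility is preserved under the substitution x → x - 30). Hence m_α(x) = x^3 - 90x^2 + 2700x - 28172.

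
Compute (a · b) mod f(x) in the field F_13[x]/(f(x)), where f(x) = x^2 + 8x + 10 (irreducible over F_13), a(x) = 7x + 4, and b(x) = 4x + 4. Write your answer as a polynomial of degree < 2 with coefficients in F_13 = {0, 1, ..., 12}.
a · b ≡ 2x + 9 (mod f(x))

Multiply in F_13[x]: a(x)·b(x) = (7x + 4)·(4x + 4) = 2x^2 + 5x + 3. This has degree ≥ 2, so divide by f(x) over F_13: 2x^2 + 5x + 3 = (2)·(x^2 + 8x + 10) + (2x + 9). Hence a·b ≡ 2x + 9 (mod f). (F_13[x]/(f) is a field with 13^2 = 169 elements since f is irreducible of degree 2.)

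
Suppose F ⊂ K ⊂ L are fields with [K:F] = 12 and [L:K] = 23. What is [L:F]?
[L:F] = 276

The tower law says that for any tower of field extensions F ⊂ K ⊂ L with finite degrees, [L:F] = [L:K] · [K:F]. Here this gives [L:F] = 23 · 12 = 276.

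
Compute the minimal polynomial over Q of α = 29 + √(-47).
m_α(x) = x^2 - 58x + 888

From α - 29 = √(-47), squaring gives (α - 29)^2 = -47, i.e. α^2 - 58α + 841 = -47, so α^2 - 58α + 888 = 0. The discriminant of x^2 - 58x + 888 is (-58)^2 - 4·(888) = 3364 - 3552 = -188, and 4·(-47) is not a perfect square in Q since -47 is squarefree and ≠ 1. Hence x^2 - 58x + 888 is irreducible over Q and is the minimal polynomial of α.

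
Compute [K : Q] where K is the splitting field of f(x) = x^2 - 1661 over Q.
[K : Q] = 2

f(x) = x^2 - 1661 factors as (x - √1661)(x + √1661). The splitting field is K = Q(√1661). Since 1661 is squarefree and > 1, it is not a perfect square, so x^2 - 1661 is irreducible over Q and [Q(√1661) : Q] = 2. Hence [K : Q] = 2.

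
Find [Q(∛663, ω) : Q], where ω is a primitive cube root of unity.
[Q(∛663, ω) : Q] = 6

[Q(∛663):Q] = 3 (min poly x^3 - 663, irreducible since 663 is not a perfect cube). [Q(ω):Q] = 2 (min poly x^2 + x + 1). Since Q(∛663) ⊂ R and ω ∉ R, we have ω ∉ Q(∛663), so x^2 + x + 1 remains irreducible over Q(∛663) and [Q(∛663, ω) : Q(∛663)] = 2. By the tower law, [Q(∛663, ω) : Q] = 3 · 2 = 6. (In fact Q(∛663, ω) is the splitting field of x^3 - 663 over Q.)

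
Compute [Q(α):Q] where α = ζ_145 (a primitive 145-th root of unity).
[Q(α):Q] = 112

The minimal polynomial of ζ_145 over Q is the 145-th cyclotomic polynomial Φ_145(x), which is irreducible over Q and has degree φ(145) = 112. Hence [Q(α):Q] = φ(145) = 112.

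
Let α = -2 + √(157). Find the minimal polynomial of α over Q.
m_α(x) = x^2 + 4x - 153

From α + 2 = √(157), squaring gives (α + 2)^2 = 157, i.e. α^2 + 4α + 4 = 157, so α^2 + 4α - 153 = 0. The discriminant of x^2 + 4x - 153 is (4)^2 - 4·(-153) = 16 + 612 = 628, and 4·(157) is not a perfect square in Q since 157 is squarefree and ≠ 1. Hence x^2 + 4x - 153 is irreducible over Q and is the minimal polynomial of α.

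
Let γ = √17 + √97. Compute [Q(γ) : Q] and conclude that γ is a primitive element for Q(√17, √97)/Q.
[Q(γ) : Q] = 4 (equivalently, Q(γ) = Q(√17, √97))

Obviously Q(γ) ⊆ Q(√17, √97), and [Q(√17, √97):Q] = 4 (since 17, 97 are distinct squarefree integers > 1 with 1649 not a perfect square). To show equality we compute the minimal polynomial of γ. From γ = √17 + √97: γ^2 = 17 + 2√(1649) + 97 = 114 + 2√(1649), so γ^2 - 114 = 2√(1649); squaring, (γ^2 - 114)^2 = 4·1649, i.e. γ^4 - 228γ^2 + 12996 - 6596 = 0, i.e. γ^4 - 228γ^2 + 6400 = 0. So γ is a root of x^4 - 228x^2 + 6400. This polynomial is irreducible over Q: it has no rational root (each ±√17 ± √97 is irrational), and any factorization into two quadratics over Q would force √(1649) ∈ Q (pairing opposite roots) or √17, √97 ∈ Q (other pairings), all impossible. Hence [Q(γ):Q] = 4 = [Q(√17, √97):Q], so Q(γ) = Q(√17, √97).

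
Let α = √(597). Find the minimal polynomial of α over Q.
m_α(x) = x^2 - 597

α satisfies α^2 - 597 = 0, so x^2 - 597 annihilates α. Since d = 597 is squarefree and ≠ 1, it is not a perfect square in Q, so x^2 - 597 has no rational root and is therefore irreducible over Q (a degree-2 polynomial over a field is irreducible iff it has no root). Hence m_α(x) = x^2 - 597.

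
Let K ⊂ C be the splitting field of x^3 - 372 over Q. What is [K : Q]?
[K : Q] = 6

The roots of x^3 - 372 are ∛372, ω∛372, ω^2∛372 where ω = e^(2πi/3) is a primitive cube root of unity, so K = Q(∛372, ω). Now [Q(∛372):Q] = 3 (since 372 is not a perfect cube, x^3 - 372 is irreducible) and [Q(ω):Q] = 2. Both 2 and 3 divide [K:Q], and [K:Q] ≤ 3·2 = 6, so [K:Q] = 6. (Equivalently: Q(∛372) ⊂ R but ω ∉ R, so [K : Q(∛372)] = 2.)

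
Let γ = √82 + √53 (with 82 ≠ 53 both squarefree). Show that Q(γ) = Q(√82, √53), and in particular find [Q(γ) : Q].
[Q(γ) : Q] = 4 (equivalently, Q(γ) = Q(√82, √53))

Obviously Q(γ) ⊆ Q(√82, √53), and [Q(√82, √53):Q] = 4 (since 82, 53 are distinct squarefree integers > 1 with 4346 not a perfect square). To show equality we compute the minimal polynomial of γ. From γ = √82 + √53: γ^2 = 82 + 2√(4346) + 53 = 135 + 2√(4346), so γ^2 - 135 = 2√(4346); squaring, (γ^2 - 135)^2 = 4·4346, i.e. γ^4 - 270γ^2 + 18225 - 17384 = 0, i.e. γ^4 - 270γ^2 + 841 = 0. So γ is a root of x^4 - 270x^2 + 841. This polynomial is irreducible over Q: it has no rational root (each ±√82 ± √53 is irrational), and any factorization into two quadratics over Q would force √(4346) ∈ Q (pairing opposite roots) or √82, √53 ∈ Q (other pairings), all impossible. Hence [Q(γ):Q] = 4 = [Q(√82, √53):Q], so Q(γ) = Q(√82, √53).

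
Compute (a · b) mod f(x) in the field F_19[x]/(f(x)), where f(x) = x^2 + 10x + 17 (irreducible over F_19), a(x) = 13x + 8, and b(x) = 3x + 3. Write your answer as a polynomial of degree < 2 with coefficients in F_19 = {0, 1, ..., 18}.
a · b ≡ 15x + 7 (mod f(x))

Multiply in F_19[x]: a(x)·b(x) = (13x + 8)·(3x + 3) = x^2 + 6x + 5. This has degree ≥ 2, so divide by f(x) over F_19: x^2 + 6x + 5 = (1)·(x^2 + 10x + 17) + (15x + 7). Hence a·b ≡ 15x + 7 (mod f). (F_19[x]/(f) is a field with 19^2 = 361 elements since f is irreducible of degree 2.)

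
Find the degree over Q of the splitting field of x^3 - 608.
[K : Q] = 6

The roots of x^3 - 608 are ∛608, ω∛608, ω^2∛608 where ω = e^(2πi/3) is a primitive cube root of unity, so K = Q(∛608, ω). Now [Q(∛608):Q] = 3 (since 608 is not a perfect cube, x^3 - 608 is irreducible) and [Q(ω):Q] = 2. Both 2 and 3 divide [K:Q], and [K:Q] ≤ 3·2 = 6, so [K:Q] = 6. (Equivalently: Q(∛608) ⊂ R but ω ∉ R, so [K : Q(∛608)] = 2.)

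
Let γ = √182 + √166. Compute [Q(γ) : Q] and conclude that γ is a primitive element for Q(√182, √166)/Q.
[Q(γ) : Q] = 4 (equivalently, Q(γ) = Q(√182, √166))

Obviously Q(γ) ⊆ Q(√182, √166), and [Q(√182, √166):Q] = 4 (since 182, 166 are distinct squarefree integers > 1 with 30212 not a perfect square). To show equality we compute the minimal polynomial of γ. From γ = √182 + √166: γ^2 = 182 + 2√(30212) + 166 = 348 + 2√(30212), so γ^2 - 348 = 2√(30212); squaring, (γ^2 - 348)^2 = 4·30212, i.e. γ^4 - 696γ^2 + 121104 - 120848 = 0, i.e. γ^4 - 696γ^2 + 256 = 0. So γ is a root of x^4 - 696x^2 + 256. This polynomial is irreducible over Q: it has no rational root (each ±√182 ± √166 is irrational), and any factorization into two quadratics over Q would force √(30212) ∈ Q (pairing opposite roots) or √182, √166 ∈ Q (other pairings), all impossible. Hence [Q(γ):Q] = 4 = [Q(√182, √166):Q], so Q(γ) = Q(√182, √166).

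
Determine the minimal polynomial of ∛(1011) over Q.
m_α(x) = x^3 - 1011

α satisfies α^3 = 1011, so x^3 - 1011 annihilates α. By the rational root test, a rational root p/q (in lowest terms) of x^3 - 1011 would satisfy p^3 = 1011 q^3, forcing q = 1 and p^3 = 1011; but 1011 is not a perfect cube, contradiction. A monic cubic over Q with no rational root is irreducible (any nontrivial factorization would include a linear factor). Hence x^3 - 1011 is the minimal polynomial of α, and in particular [Q(α):Q] = 3.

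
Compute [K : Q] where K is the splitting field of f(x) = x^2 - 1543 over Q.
[K : Q] = 2

f(x) = x^2 - 1543 factors as (x - √1543)(x + √1543). The splitting field is K = Q(√1543). Since 1543 is squarefree and > 1, it is not a perfect square, so x^2 - 1543 is irreducible over Q and [Q(√1543) : Q] = 2. Hence [K : Q] = 2.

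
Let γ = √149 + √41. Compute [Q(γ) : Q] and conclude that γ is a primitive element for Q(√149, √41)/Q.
[Q(γ) : Q] = 4 (equivalently, Q(γ) = Q(√149, √41))

Obviously Q(γ) ⊆ Q(√149, √41), and [Q(√149, √41):Q] = 4 (since 149, 41 are distinct squarefree integers > 1 with 6109 not a perfect square). To show equality we compute the minimal polynomial of γ. From γ = √149 + √41: γ^2 = 149 + 2√(6109) + 41 = 190 + 2√(6109), so γ^2 - 190 = 2√(6109); squaring, (γ^2 - 190)^2 = 4·6109, i.e. γ^4 - 380γ^2 + 36100 - 24436 = 0, i.e. γ^4 - 380γ^2 + 11664 = 0. So γ is a root of x^4 - 380x^2 + 11664. This polynomial is irreducible over Q: it has no rational root (each ±√149 ± √41 is irrational), and any factorization into two quadratics over Q would force √(6109) ∈ Q (pairing opposite roots) or √149, √41 ∈ Q (other pairings), all impossible. Hence [Q(γ):Q] = 4 = [Q(√149, √41):Q], so Q(γ) = Q(√149, √41).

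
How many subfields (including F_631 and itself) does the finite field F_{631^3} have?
F_{631^3} has 2 subfields

The subfields of F_{p^n} are exactly the fields F_{p^d} for d | n (each is the fixed field of the unique index-d subgroup of Gal(F_{p^n}/F_p) ≅ Z/nZ). The divisors of n = 3 are {1, 3}, giving 2 subfields: F_{631^1}, F_{631^3}.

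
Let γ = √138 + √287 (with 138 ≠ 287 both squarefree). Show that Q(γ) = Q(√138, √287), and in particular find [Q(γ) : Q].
[Q(γ) : Q] = 4 (equivalently, Q(γ) = Q(√138, √287))

Obviously Q(γ) ⊆ Q(√138, √287), and [Q(√138, √287):Q] = 4 (since 138, 287 are distinct squarefree integers > 1 with 39606 not a perfect square). To show equality we compute the minimal polynomial of γ. From γ = √138 + √287: γ^2 = 138 + 2√(39606) + 287 = 425 + 2√(39606), so γ^2 - 425 = 2√(39606); squaring, (γ^2 - 425)^2 = 4·39606, i.e. γ^4 - 850γ^2 + 180625 - 158424 = 0, i.e. γ^4 - 850γ^2 + 22201 = 0. So γ is a root of x^4 - 850x^2 + 22201. This polynomial is irreducible over Q: it has no rational root (each ±√138 ± √287 is irrational), and any factorization into two quadratics over Q would force √(39606) ∈ Q (pairing opposite roots) or √138, √287 ∈ Q (other pairings), all impossible. Hence [Q(γ):Q] = 4 = [Q(√138, √287):Q], so Q(γ) = Q(√138, √287).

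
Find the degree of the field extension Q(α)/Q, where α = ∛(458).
[Q(α):Q] = 3

The minimal polynomial of α is x^3 - 458, irreducible over Q since 458 is not a perfect cube (so x^3 - 458 has no rational root). Hence [Q(α):Q] = deg(m_α) = 3.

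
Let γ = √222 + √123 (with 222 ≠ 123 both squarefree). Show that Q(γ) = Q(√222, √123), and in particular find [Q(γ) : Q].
[Q(γ) : Q] = 4 (equivalently, Q(γ) = Q(√222, √123))

Obviously Q(γ) ⊆ Q(√222, √123), and [Q(√222, √123):Q] = 4 (since 222, 123 are distinct squarefree integers > 1 with 27306 not a perfect square). To show equality we compute the minimal polynomial of γ. From γ = √222 + √123: γ^2 = 222 + 2√(27306) + 123 = 345 + 2√(27306), so γ^2 - 345 = 2√(27306); squaring, (γ^2 - 345)^2 = 4·27306, i.e. γ^4 - 690γ^2 + 119025 - 109224 = 0, i.e. γ^4 - 690γ^2 + 9801 = 0. So γ is a root of x^4 - 690x^2 + 9801. This polynomial is irreducible over Q: it has no rational root (each ±√222 ± √123 is irrational), and any factorization into two quadratics over Q would force √(27306) ∈ Q (pairing opposite roots) or √222, √123 ∈ Q (other pairings), all impossible. Hence [Q(γ):Q] = 4 = [Q(√222, √123):Q], so Q(γ) = Q(√222, √123).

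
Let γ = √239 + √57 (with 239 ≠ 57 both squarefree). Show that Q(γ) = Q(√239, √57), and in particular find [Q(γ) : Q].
[Q(γ) : Q] = 4 (equivalently, Q(γ) = Q(√239, √57))

Obviously Q(γ) ⊆ Q(√239, √57), and [Q(√239, √57):Q] = 4 (since 239, 57 are distinct squarefree integers > 1 with 13623 not a perfect square). To show equality we compute the minimal polynomial of γ. From γ = √239 + √57: γ^2 = 239 + 2√(13623) + 57 = 296 + 2√(13623), so γ^2 - 296 = 2√(13623); squaring, (γ^2 - 296)^2 = 4·13623, i.e. γ^4 - 592γ^2 + 87616 - 54492 = 0, i.e. γ^4 - 592γ^2 + 33124 = 0. So γ is a root of x^4 - 592x^2 + 33124. This polynomial is irreducible over Q: it has no rational root (each ±√239 ± √57 is irrational), and any factorization into two quadratics over Q would force √(13623) ∈ Q (pairing opposite roots) or √239, √57 ∈ Q (other pairings), all impossible. Hence [Q(γ):Q] = 4 = [Q(√239, √57):Q], so Q(γ) = Q(√239, √57).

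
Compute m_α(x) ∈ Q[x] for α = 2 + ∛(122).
m_α(x) = x^3 - 6x^2 + 12x - 130

Set β = α - 2 = ∛(122), so β^3 = 122. Then (α - 2)^3 - 122 = 0, i.e. α is a root of g(x) = (x - 2)^3 - 122 = x^3 - 6x^2 + 12x - 130. Since g(x) = h(x - 2) where h(x) = x^3 - 122, and h is irreducible over Q (because 122 is not a perfect cube, so h has no rational root, and a monic cubic with no rational root is irreducible), g is also irreducible (irreducibility is preserved under the substitution x → x - 2). Hence m_α(x) = x^3 - 6x^2 + 12x - 130.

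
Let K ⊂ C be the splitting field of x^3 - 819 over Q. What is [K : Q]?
[K : Q] = 6

The roots of x^3 - 819 are ∛819, ω∛819, ω^2∛819 where ω = e^(2πi/3) is a primitive cube root of unity, so K = Q(∛819, ω). Now [Q(∛819):Q] = 3 (since 819 is not a perfect cube, x^3 - 819 is irreducible) and [Q(ω):Q] = 2. Both 2 and 3 divide [K:Q], and [K:Q] ≤ 3·2 = 6, so [K:Q] = 6. (Equivalently: Q(∛819) ⊂ R but ω ∉ R, so [K : Q(∛819)] = 2.)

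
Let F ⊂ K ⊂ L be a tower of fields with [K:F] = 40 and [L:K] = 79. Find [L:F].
[L:F] = 3160

The tower law says that for any tower of field extensions F ⊂ K ⊂ L with finite degrees, [L:F] = [L:K] · [K:F]. Here this gives [L:F] = 79 · 40 = 3160.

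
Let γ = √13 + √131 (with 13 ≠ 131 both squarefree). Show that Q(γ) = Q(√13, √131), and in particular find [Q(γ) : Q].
[Q(γ) : Q] = 4 (equivalently, Q(γ) = Q(√13, √131))

Obviously Q(γ) ⊆ Q(√13, √131), and [Q(√13, √131):Q] = 4 (since 13, 131 are distinct squarefree integers > 1 with 1703 not a perfect square). To show equality we compute the minimal polynomial of γ. From γ = √13 + √131: γ^2 = 13 + 2√(1703) + 131 = 144 + 2√(1703), so γ^2 - 144 = 2√(1703); squaring, (γ^2 - 144)^2 = 4·1703, i.e. γ^4 - 288γ^2 + 20736 - 6812 = 0, i.e. γ^4 - 288γ^2 + 13924 = 0. So γ is a root of x^4 - 288x^2 + 13924. This polynomial is irreducible over Q: it has no rational root (each ±√13 ± √131 is irrational), and any factorization into two quadratics over Q would force √(1703) ∈ Q (pairing opposite roots) or √13, √131 ∈ Q (other pairings), all impossible. Hence [Q(γ):Q] = 4 = [Q(√13, √131):Q], so Q(γ) = Q(√13, √131).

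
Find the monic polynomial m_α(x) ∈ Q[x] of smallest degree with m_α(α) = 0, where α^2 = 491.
m_α(x) = x^2 - 491

α satisfies α^2 - 491 = 0, so x^2 - 491 annihilates α. Since d = 491 is squarefree and ≠ 1, it is not a perfect square in Q, so x^2 - 491 has no rational root and is therefore irreducible over Q (a degree-2 polynomial over a field is irreducible iff it has no root). Hence m_α(x) = x^2 - 491.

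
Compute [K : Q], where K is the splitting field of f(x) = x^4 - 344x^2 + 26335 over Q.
[K : Q] = 4

Solving the quadratic in x^2: x^2 = (344 ± √(344^2 - 4·26335))/2 = (344 ± √12996)/2 = (344 ± 114)/2, giving x^2 = 115 or x^2 = 229. So f(x) = (x^2 - 115)(x^2 - 229) and the roots of f are ±√115, ±√229. Hence the splitting field is K = Q(√115, √229). Since 115 and 229 are distinct squarefree integers > 1, their product 26335 is not a perfect square, so √229 ∉ Q(√115). By the tower law [K:Q] = [Q(√115,√229):Q(√115)] · [Q(√115):Q] = 2 · 2 = 4.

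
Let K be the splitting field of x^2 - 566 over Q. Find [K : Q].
[K : Q] = 2

f(x) = x^2 - 566 factors as (x - √566)(x + √566). The splitting field is K = Q(√566). Since 566 is squarefree and > 1, it is not a perfect square, so x^2 - 566 is irreducible over Q and [Q(√566) : Q] = 2. Hence [K : Q] = 2.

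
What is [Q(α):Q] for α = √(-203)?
[Q(α):Q] = 2

[Q(α):Q] equals the degree of the minimal polynomial of α. Here α^2 = -203 and x^2 + 203 is irreducible (d = -203 is squarefree, ≠ 1, hence not a square), so deg(m_α) = 2. Thus [Q(α):Q] = 2.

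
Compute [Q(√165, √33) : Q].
[Q(√165, √33) : Q] = 4

[Q(√165):Q] = 2 (min poly x^2 - 165, irreducible since 165 is squarefree > 1). For the top step, suppose √33 ∈ Q(√165), say √33 = c + d√165 with c, d ∈ Q. Squaring: 33 = c^2 + 165d^2 + 2cd√165. Since √165 ∉ Q this forces 2cd = 0. If d = 0 then √33 = c ∈ Q, contradicting 33 squarefree > 1. If c = 0 then 33 = 165d^2, so 165·33 = (165d)^2 is a perfect square in Q — but 165·33 = 5445 is not a perfect square (since 165 and 33 are distinct squarefree integers). Contradiction. Hence √33 ∉ Q(√165), so x^2 - 33 stays irreducible over Q(√165) and [Q(√165, √33) : Q(√165)] = 2. By the tower law, [Q(√165, √33) : Q] = 2 · 2 = 4.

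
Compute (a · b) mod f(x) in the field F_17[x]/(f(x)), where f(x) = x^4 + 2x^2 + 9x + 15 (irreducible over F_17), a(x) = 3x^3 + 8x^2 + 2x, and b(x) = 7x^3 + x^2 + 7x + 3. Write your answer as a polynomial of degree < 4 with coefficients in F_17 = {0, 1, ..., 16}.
a · b ≡ 15x^3 + 6x^2 + 13x + 2 (mod f(x))

Multiply in F_17[x]: a(x)·b(x) = (3x^3 + 8x^2 + 2x)·(7x^3 + x^2 + 7x + 3) = 4x^6 + 8x^5 + 9x^4 + 16x^3 + 4x^2 + 6x. This has degree ≥ 4, so divide by f(x) over F_17: 4x^6 + 8x^5 + 9x^4 + 16x^3 + 4x^2 + 6x = (4x^2 + 8x + 1)·(x^4 + 2x^2 + 9x + 15) + (15x^3 + 6x^2 + 13x + 2). Hence a·b ≡ 15x^3 + 6x^2 + 13x + 2 (mod f). (F_17[x]/(f) is a field with 17^4 = 83521 elements since f is irreducible of degree 4.)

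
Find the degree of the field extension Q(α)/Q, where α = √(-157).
[Q(α):Q] = 2

[Q(α):Q] equals the degree of the minimal polynomial of α. Here α^2 = -157 and x^2 + 157 is irreducible (d = -157 is squarefree, ≠ 1, hence not a square), so deg(m_α) = 2. Thus [Q(α):Q] = 2.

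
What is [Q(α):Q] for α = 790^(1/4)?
[Q(α):Q] = 4

α is a root of x^4 - 790. By Eisenstein's criterion at the prime p = 2 (which divides the constant term 790 but p^2 = 4 does not, since 790 is squarefree), x^4 - 790 is irreducible over Q. Hence [Q(α):Q] = 4.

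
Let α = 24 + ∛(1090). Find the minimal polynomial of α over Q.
m_α(x) = x^3 - 72x^2 + 1728x - 14914

Set β = α - 24 = ∛(1090), so β^3 = 1090. Then (α - 24)^3 - 1090 = 0, i.e. α is a root of g(x) = (x - 24)^3 - 1090 = x^3 - 72x^2 + 1728x - 14914. Since g(x) = h(x - 24) where h(x) = x^3 - 1090, and h is irreducible over Q (because 1090 is not a perfect cube, so h has no rational root, and a monic cubic with no rational root is irreducible), g is also irreducible (irreducibility is preserved under the substitution x → x - 24). Hence m_α(x) = x^3 - 72x^2 + 1728x - 14914.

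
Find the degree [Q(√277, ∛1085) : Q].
[Q(√277, ∛1085) : Q] = 6

Let L = Q(√277, ∛1085). Since Q(√277) ⊂ L and [Q(√277):Q] = 2, the tower law gives 2 | [L:Q]. Likewise Q(∛1085) ⊂ L with [Q(∛1085):Q] = 3 (because 1085 is not a perfect cube), so 3 | [L:Q]. As gcd(2,3) = 1, [L:Q] is divisible by 6. Conversely L is generated over Q by √277 and ∛1085, so [L:Q] ≤ 2·3 = 6. Therefore [Q(√277, ∛1085) : Q] = 6.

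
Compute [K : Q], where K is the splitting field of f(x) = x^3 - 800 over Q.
[K : Q] = 6

The roots of x^3 - 800 are ∛800, ω∛800, ω^2∛800 where ω = e^(2πi/3) is a primitive cube root of unity, so K = Q(∛800, ω). Now [Q(∛800):Q] = 3 (since 800 is not a perfect cube, x^3 - 800 is irreducible) and [Q(ω):Q] = 2. Both 2 and 3 divide [K:Q], and [K:Q] ≤ 3·2 = 6, so [K:Q] = 6. (Equivalently: Q(∛800) ⊂ R but ω ∉ R, so [K : Q(∛800)] = 2.)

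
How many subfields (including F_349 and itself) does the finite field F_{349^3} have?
F_{349^3} has 2 subfields

The subfields of F_{p^n} are exactly the fields F_{p^d} for d | n (each is the fixed field of the unique index-d subgroup of Gal(F_{p^n}/F_p) ≅ Z/nZ). The divisors of n = 3 are {1, 3}, giving 2 subfields: F_{349^1}, F_{349^3}.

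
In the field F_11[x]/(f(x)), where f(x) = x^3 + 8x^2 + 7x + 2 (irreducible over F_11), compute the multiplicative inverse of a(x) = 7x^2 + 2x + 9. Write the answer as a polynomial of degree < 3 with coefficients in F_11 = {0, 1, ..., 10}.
a(x)^(-1) ≡ 5x^2 + 6x + 2 (mod f(x))

Since f is irreducible over F_11, F_11[x]/(f) is a field and a(x) ≠ 0 has an inverse. Apply the extended Euclidean algorithm to f(x) and a(x) in F_11[x]: f(x) = (8x + 2)·a(x) + (8x + 6);  a(x) = (5x + 2)·(8x + 6) + (8). The last nonzero remainder is the constant 8 = gcd(f, a) in F_11. Back-substituting through the division chain expresses 8 = s(x)·a(x) + t(x)·f(x) with s(x) ≡ 7x^2 + 4x + 5 (mod f), so (7x^2 + 4x + 5)·a(x) ≡ 8 (mod f). Multiplying by 8^(-1) ≡ 7 in F_11 gives a(x)^(-1) ≡ 7·(7x^2 + 4x + 5) ≡ 5x^2 + 6x + 2 (mod f). Check: (7x^2 + 2x + 9)·(5x^2 + 6x + 2) = 2x^4 + 8x^3 + 5x^2 + 3x + 7 ≡ 1 (mod x^3 + 8x^2 + 7x + 2).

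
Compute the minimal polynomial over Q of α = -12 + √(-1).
m_α(x) = x^2 + 24x + 145

From α + 12 = √(-1), squaring gives (α + 12)^2 = -1, i.e. α^2 + 24α + 144 = -1, so α^2 + 24α + 145 = 0. The discriminant of x^2 + 24x + 145 is (24)^2 - 4·(145) = 576 - 580 = -4, and 4·(-1) is not a perfect square in Q since -1 is squarefree and ≠ 1. Hence x^2 + 24x + 145 is irreducible over Q and is the minimal polynomial of α.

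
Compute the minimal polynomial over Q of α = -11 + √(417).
m_α(x) = x^2 + 22x - 296

From α + 11 = √(417), squaring gives (α + 11)^2 = 417, i.e. α^2 + 22α + 121 = 417, so α^2 + 22α - 296 = 0. The discriminant of x^2 + 22x - 296 is (22)^2 - 4·(-296) = 484 + 1184 = 1668, and 4·(417) is not a perfect square in Q since 417 is squarefree and ≠ 1. Hence x^2 + 22x - 296 is irreducible over Q and is the minimal polynomial of α.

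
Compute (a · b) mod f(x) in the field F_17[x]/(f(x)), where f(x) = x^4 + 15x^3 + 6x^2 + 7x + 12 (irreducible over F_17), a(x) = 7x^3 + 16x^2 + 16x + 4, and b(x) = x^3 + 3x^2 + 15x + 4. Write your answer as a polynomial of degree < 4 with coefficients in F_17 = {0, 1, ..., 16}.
a · b ≡ 15x^3 + 14x^2 + 5 (mod f(x))

Multiply in F_17[x]: a(x)·b(x) = (7x^3 + 16x^2 + 16x + 4)·(x^3 + 3x^2 + 15x + 4) = 7x^6 + 3x^5 + 16x^4 + 14x^3 + 10x^2 + 5x + 16. This has degree ≥ 4, so divide by f(x) over F_17: 7x^6 + 3x^5 + 16x^4 + 14x^3 + 10x^2 + 5x + 16 = (7x^2 + 8)·(x^4 + 15x^3 + 6x^2 + 7x + 12) + (15x^3 + 14x^2 + 5). Hence a·b ≡ 15x^3 + 14x^2 + 5 (mod f). (F_17[x]/(f) is a field with 17^4 = 83521 elements since f is irreducible of degree 4.)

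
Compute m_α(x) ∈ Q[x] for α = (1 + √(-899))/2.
m_α(x) = x^2 - x + 225

From 2α - 1 = √(-899), squaring gives (2α - 1)^2 = -899, i.e. 4α^2 - 4α + 1 = -899, so α^2 - α + (1 + 899)/4 = 0. Since -899 ≡ 1 (mod 4), (1 + 899)/4 = 225 ∈ Z. The polynomial x^2 - x + 225 has discriminant 1 - 4·(225) = -899, which is not a perfect square in Q (d = -899 is squarefree and ≠ 1), so x^2 - x + 225 is irreducible over Q. It is the minimal polynomial of α.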